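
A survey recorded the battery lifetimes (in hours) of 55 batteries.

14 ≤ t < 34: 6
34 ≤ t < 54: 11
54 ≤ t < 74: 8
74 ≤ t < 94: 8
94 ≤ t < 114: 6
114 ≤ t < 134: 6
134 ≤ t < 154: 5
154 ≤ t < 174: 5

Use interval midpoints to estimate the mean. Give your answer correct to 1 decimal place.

Midpoints: 24, 44, 64, 84, 104, 124, 144, 164
Σfm = 6×24 + 11×44 + 8×64 + 8×84 + 6×104 + 6×124 + 5×144 + 5×164 = 4720
n = Σf = 55
Mean = 4720 / 55 = 85.8182

85.8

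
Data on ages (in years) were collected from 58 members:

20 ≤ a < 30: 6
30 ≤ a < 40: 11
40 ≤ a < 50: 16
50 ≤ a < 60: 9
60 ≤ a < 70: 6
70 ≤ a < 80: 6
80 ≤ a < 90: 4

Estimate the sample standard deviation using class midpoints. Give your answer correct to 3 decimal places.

17.186

Midpoints: 25, 35, 45, 55, 65, 75, 85
n = 58, Σfm = 2930, mean = 50.5172
Σfm² = 164850
Σf(m − x̄)² = Σfm² − (Σfm)²/n = 164850 − 2930²/58 = 16834.4828
Sample variance = 16834.4828 / 57 = 295.3418
Standard deviation = √295.3418 = 17.1855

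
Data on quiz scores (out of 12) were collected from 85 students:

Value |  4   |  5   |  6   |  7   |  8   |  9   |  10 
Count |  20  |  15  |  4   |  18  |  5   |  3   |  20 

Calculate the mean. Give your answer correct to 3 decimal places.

6.729

Values: 4, 5, 6, 7, 8, 9, 10
Σfx = 20×4 + 15×5 + 4×6 + 18×7 + 5×8 + 3×9 + 20×10 = 572
n = Σf = 85
Mean = 572 / 85 = 6.7294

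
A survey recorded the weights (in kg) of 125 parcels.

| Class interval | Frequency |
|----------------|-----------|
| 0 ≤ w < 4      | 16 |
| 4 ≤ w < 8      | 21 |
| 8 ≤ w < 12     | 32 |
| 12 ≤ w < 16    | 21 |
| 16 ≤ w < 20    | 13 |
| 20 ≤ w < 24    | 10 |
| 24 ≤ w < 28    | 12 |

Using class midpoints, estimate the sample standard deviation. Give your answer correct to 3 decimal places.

7.171

Midpoints: 2, 6, 10, 14, 18, 22, 26
n = 125, Σfm = 1538, mean = 12.3040
Σfm² = 25300
Σf(m − x̄)² = Σfm² − (Σfm)²/n = 25300 − 1538²/125 = 6376.4480
Sample variance = 6376.4480 / 124 = 51.4230
Standard deviation = √51.4230 = 7.1710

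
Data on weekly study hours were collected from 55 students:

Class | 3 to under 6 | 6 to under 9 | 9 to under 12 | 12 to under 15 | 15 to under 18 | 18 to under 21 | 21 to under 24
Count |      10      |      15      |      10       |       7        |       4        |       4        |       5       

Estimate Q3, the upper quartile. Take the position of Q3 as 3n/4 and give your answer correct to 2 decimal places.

14.68

Cumulative frequencies: 10, 25, 35, 42, 46, 50, 55
n = 55; position = 3n/4 = 41.25.
This falls in the class 12 to under 15: L = 12, F = 35, f = 7, h = 3.
Upper quartile ≈ 12 + ((41.25 − 35) / 7) × 3 = 14.6786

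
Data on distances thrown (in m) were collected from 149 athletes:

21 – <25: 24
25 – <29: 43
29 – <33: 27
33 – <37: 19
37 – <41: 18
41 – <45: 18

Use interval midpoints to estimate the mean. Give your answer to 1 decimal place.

31.5

Midpoints: 23, 27, 31, 35, 39, 43
Σfm = 24×23 + 43×27 + 27×31 + 19×35 + 18×39 + 18×43 = 4691
n = Σf = 149
Mean = 4691 / 149 = 31.4832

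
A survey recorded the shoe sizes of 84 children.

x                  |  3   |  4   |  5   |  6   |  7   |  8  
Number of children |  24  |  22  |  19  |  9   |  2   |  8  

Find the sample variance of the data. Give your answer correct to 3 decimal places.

2.338

Values: 3, 4, 5, 6, 7, 8
n = 84, Σfx = 387, mean = 4.6071
Σfx² = 1977
Σf(x − x̄)² = Σfx² − (Σfx)²/n = 1977 − 387²/84 = 194.0357
Sample variance = 194.0357 / 83 = 2.3378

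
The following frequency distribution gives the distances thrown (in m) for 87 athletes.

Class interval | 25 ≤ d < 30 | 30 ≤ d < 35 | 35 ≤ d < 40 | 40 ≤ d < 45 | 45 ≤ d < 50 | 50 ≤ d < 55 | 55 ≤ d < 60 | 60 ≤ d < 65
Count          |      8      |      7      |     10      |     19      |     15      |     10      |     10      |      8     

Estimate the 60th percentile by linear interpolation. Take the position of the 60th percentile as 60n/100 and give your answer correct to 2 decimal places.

Cumulative frequencies: 8, 15, 25, 44, 59, 69, 79, 87
n = 87; position = 60n/100 = 52.2.
This falls in the class 45 ≤ d < 50: L = 45, F = 44, f = 15, h = 5.
60th percentile ≈ 45 + ((52.2 − 44) / 15) × 5 = 47.7333

47.73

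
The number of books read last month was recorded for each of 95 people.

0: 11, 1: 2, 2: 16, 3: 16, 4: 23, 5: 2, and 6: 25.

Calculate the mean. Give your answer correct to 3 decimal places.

Values: 0, 1, 2, 3, 4, 5, 6
Σfx = 11×0 + 2×1 + 16×2 + 16×3 + 23×4 + 2×5 + 25×6 = 334
n = Σf = 95
Mean = 334 / 95 = 3.5158

3.516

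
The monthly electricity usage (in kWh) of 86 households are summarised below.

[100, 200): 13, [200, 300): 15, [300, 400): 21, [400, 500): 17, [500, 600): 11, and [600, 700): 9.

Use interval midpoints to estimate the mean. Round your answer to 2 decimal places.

379.07

Midpoints: 150, 250, 350, 450, 550, 650
Σfm = 13×150 + 15×250 + 21×350 + 17×450 + 11×550 + 9×650 = 32600
n = Σf = 86
Mean = 32600 / 86 = 379.0698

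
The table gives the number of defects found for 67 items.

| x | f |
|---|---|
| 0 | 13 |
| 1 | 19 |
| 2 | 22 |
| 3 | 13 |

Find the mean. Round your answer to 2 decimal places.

1.52

Values: 0, 1, 2, 3
Σfx = 13×0 + 19×1 + 22×2 + 13×3 = 102
n = Σf = 67
Mean = 102 / 67 = 1.5224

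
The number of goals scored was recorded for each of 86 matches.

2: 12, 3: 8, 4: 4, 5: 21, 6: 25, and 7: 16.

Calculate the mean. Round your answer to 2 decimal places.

5.01

Values: 2, 3, 4, 5, 6, 7
Σfx = 12×2 + 8×3 + 4×4 + 21×5 + 25×6 + 16×7 = 431
n = Σf = 86
Mean = 431 / 86 = 5.0116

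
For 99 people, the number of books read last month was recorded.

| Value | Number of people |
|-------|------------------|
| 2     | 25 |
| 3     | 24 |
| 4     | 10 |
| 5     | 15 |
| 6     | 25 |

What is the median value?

4

Cumulative frequencies: 25, 49, 59, 74, 99
n = 99, so the median is the value in position (n+1)/2 = 50.
Position 50 falls at value 4.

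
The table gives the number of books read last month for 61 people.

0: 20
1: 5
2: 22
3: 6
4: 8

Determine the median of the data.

Cumulative frequencies: 20, 25, 47, 53, 61
n = 61, so the median is the value in position (n+1)/2 = 31.
Position 31 falls at value 2.

2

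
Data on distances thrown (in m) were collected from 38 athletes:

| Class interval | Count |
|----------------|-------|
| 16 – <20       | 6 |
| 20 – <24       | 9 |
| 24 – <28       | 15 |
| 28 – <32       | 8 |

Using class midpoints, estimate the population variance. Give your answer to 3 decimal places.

Midpoints: 18, 22, 26, 30
n = 38, Σfm = 936, mean = 24.6316
Σfm² = 23640
Σf(m − x̄)² = Σfm² − (Σfm)²/n = 23640 − 936²/38 = 584.8421
Population variance = 584.8421 / 38 = 15.3906

15.391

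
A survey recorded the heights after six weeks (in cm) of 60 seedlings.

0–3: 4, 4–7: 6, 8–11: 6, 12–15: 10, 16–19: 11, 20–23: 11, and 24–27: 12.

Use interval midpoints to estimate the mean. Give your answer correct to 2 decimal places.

Midpoints: 1.5, 5.5, 9.5, 13.5, 17.5, 21.5, 25.5
Σfm = 4×1.5 + 6×5.5 + 6×9.5 + 10×13.5 + 11×17.5 + 11×21.5 + 12×25.5 = 966
n = Σf = 60
Mean = 966 / 60 = 16.1000

16.10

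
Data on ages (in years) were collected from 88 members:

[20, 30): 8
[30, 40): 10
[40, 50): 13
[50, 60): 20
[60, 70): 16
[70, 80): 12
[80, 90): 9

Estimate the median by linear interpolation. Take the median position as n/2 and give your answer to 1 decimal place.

56.5

Cumulative frequencies: 8, 18, 31, 51, 67, 79, 88
n = 88; position = n/2 = 44.
This falls in the class [50, 60): L = 50, F = 31, f = 20, h = 10.
Median ≈ 50 + ((44 − 31) / 20) × 10 = 56.5000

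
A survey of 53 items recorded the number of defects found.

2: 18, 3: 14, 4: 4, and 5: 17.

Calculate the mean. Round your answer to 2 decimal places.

Values: 2, 3, 4, 5
Σfx = 18×2 + 14×3 + 4×4 + 17×5 = 179
n = Σf = 53
Mean = 179 / 53 = 3.3774

3.38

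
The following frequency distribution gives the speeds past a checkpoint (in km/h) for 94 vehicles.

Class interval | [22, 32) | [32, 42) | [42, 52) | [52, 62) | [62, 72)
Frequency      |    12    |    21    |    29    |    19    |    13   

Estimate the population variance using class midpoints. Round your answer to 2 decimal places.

148.94

Midpoints: 27, 37, 47, 57, 67
n = 94, Σfm = 4418, mean = 47.0000
Σfm² = 221646
Σf(m − x̄)² = Σfm² − (Σfm)²/n = 221646 − 4418²/94 = 14000.0000
Population variance = 14000.0000 / 94 = 148.9362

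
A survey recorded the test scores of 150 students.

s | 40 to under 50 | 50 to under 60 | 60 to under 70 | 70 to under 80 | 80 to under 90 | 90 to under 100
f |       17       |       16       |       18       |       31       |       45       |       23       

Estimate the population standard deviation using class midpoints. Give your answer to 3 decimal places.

15.734

Midpoints: 45, 55, 65, 75, 85, 95
n = 150, Σfm = 11150, mean = 74.3333
Σfm² = 865950
Σf(m − x̄)² = Σfm² − (Σfm)²/n = 865950 − 11150²/150 = 37133.3333
Population variance = 37133.3333 / 150 = 247.5556
Standard deviation = √247.5556 = 15.7339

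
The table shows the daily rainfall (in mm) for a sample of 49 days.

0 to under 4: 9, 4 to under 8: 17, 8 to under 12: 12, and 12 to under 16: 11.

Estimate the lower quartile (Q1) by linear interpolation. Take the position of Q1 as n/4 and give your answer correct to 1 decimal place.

4.8

Cumulative frequencies: 9, 26, 38, 49
n = 49; position = n/4 = 12.25.
This falls in the class 4 to under 8: L = 4, F = 9, f = 17, h = 4.
Lower quartile ≈ 4 + ((12.25 − 9) / 17) × 4 = 4.7647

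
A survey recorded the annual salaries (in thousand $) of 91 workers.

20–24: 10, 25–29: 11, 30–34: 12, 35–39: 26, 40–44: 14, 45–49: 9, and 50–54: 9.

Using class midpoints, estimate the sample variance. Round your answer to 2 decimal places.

Midpoints: 22, 27, 32, 37, 42, 47, 52
n = 91, Σfm = 3342, mean = 36.7253
Σfm² = 129654
Σf(m − x̄)² = Σfm² − (Σfm)²/n = 129654 − 3342²/91 = 6918.1319
Sample variance = 6918.1319 / 90 = 76.8681

76.87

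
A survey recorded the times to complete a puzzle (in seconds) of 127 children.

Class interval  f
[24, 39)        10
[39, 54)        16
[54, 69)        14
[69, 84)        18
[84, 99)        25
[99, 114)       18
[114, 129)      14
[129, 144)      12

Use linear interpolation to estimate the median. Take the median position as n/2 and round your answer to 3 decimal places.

87.300

Cumulative frequencies: 10, 26, 40, 58, 83, 101, 115, 127
n = 127; position = n/2 = 63.5.
This falls in the class [84, 99): L = 84, F = 58, f = 25, h = 15.
Median ≈ 84 + ((63.5 − 58) / 25) × 15 = 87.3000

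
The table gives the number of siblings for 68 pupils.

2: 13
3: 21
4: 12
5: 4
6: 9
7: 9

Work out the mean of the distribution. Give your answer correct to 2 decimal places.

Values: 2, 3, 4, 5, 6, 7
Σfx = 13×2 + 21×3 + 12×4 + 4×5 + 9×6 + 9×7 = 274
n = Σf = 68
Mean = 274 / 68 = 4.0294

4.03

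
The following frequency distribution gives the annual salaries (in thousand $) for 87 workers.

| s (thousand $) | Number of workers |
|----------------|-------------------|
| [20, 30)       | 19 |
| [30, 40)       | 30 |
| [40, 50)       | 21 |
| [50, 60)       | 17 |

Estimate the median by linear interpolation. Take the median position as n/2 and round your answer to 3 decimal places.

38.167

Cumulative frequencies: 19, 49, 70, 87
n = 87; position = n/2 = 43.5.
This falls in the class [30, 40): L = 30, F = 19, f = 30, h = 10.
Median ≈ 30 + ((43.5 − 19) / 30) × 10 = 38.1667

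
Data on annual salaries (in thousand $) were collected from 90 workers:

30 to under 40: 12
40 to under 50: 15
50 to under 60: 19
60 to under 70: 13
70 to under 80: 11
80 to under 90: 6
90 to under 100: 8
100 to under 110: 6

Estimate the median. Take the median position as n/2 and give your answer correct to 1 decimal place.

59.5

Cumulative frequencies: 12, 27, 46, 59, 70, 76, 84, 90
n = 90; position = n/2 = 45.
This falls in the class 50 to under 60: L = 50, F = 27, f = 19, h = 10.
Median ≈ 50 + ((45 − 27) / 19) × 10 = 59.4737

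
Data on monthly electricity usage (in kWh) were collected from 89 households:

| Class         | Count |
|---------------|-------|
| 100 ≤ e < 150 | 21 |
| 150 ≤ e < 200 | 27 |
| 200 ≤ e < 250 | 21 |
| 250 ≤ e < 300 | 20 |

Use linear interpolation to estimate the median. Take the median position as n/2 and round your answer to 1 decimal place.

193.5

Cumulative frequencies: 21, 48, 69, 89
n = 89; position = n/2 = 44.5.
This falls in the class 150 ≤ e < 200: L = 150, F = 21, f = 27, h = 50.
Median ≈ 150 + ((44.5 − 21) / 27) × 50 = 193.5185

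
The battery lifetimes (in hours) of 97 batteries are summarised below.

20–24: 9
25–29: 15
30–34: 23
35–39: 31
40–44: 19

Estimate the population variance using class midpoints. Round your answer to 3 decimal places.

37.278

Midpoints: 22, 27, 32, 37, 42
n = 97, Σfm = 3284, mean = 33.8557
Σfm² = 114798
Σf(m − x̄)² = Σfm² − (Σfm)²/n = 114798 − 3284²/97 = 3615.9794
Population variance = 3615.9794 / 97 = 37.2781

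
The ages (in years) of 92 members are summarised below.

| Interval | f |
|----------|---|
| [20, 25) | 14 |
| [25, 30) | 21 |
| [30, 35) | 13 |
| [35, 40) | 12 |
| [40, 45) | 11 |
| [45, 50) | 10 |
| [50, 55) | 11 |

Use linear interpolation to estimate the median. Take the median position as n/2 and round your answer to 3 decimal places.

Cumulative frequencies: 14, 35, 48, 60, 71, 81, 92
n = 92; position = n/2 = 46.
This falls in the class [30, 35): L = 30, F = 35, f = 13, h = 5.
Median ≈ 30 + ((46 − 35) / 13) × 5 = 34.2308

34.231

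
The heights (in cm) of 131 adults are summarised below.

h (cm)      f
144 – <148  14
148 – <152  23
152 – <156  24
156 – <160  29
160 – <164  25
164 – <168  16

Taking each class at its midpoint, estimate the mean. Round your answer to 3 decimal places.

156.321

Midpoints: 146, 150, 154, 158, 162, 166
Σfm = 14×146 + 23×150 + 24×154 + 29×158 + 25×162 + 16×166 = 20478
n = Σf = 131
Mean = 20478 / 131 = 156.3206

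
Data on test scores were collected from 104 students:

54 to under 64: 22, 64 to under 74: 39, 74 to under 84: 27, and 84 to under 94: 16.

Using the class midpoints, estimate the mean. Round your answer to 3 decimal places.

72.558

Midpoints: 59, 69, 79, 89
Σfm = 22×59 + 39×69 + 27×79 + 16×89 = 7546
n = Σf = 104
Mean = 7546 / 104 = 72.5577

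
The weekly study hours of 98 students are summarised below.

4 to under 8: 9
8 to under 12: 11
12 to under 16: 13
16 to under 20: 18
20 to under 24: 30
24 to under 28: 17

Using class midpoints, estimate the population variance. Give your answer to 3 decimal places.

Midpoints: 6, 10, 14, 18, 22, 26
n = 98, Σfm = 1772, mean = 18.0816
Σfm² = 35816
Σf(m − x̄)² = Σfm² − (Σfm)²/n = 35816 − 1772²/98 = 3775.3469
Population variance = 3775.3469 / 98 = 38.5239

38.524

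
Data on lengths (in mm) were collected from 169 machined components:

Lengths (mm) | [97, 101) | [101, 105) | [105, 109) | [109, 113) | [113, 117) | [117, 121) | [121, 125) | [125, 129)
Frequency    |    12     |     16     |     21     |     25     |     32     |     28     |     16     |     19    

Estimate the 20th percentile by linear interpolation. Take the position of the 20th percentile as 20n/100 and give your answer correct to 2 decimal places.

Cumulative frequencies: 12, 28, 49, 74, 106, 134, 150, 169
n = 169; position = 20n/100 = 33.8.
This falls in the class [105, 109): L = 105, F = 28, f = 21, h = 4.
20th percentile ≈ 105 + ((33.8 − 28) / 21) × 4 = 106.1048

106.10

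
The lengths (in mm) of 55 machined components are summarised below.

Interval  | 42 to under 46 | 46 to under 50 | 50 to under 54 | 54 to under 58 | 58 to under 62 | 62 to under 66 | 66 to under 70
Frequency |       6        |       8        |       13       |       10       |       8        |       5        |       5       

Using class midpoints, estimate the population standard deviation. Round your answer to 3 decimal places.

7.000

Midpoints: 44, 48, 52, 56, 60, 64, 68
n = 55, Σfm = 3024, mean = 54.9818
Σfm² = 168960
Σf(m − x̄)² = Σfm² − (Σfm)²/n = 168960 − 3024²/55 = 2694.9818
Population variance = 2694.9818 / 55 = 48.9997
Standard deviation = √48.9997 = 7.0000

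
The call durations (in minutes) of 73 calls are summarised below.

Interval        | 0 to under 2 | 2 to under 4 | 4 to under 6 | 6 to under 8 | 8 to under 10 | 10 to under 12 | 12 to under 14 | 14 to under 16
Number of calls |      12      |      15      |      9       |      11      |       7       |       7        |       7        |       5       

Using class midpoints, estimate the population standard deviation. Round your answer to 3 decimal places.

4.396

Midpoints: 1, 3, 5, 7, 9, 11, 13, 15
n = 73, Σfm = 485, mean = 6.6438
Σfm² = 4633
Σf(m − x̄)² = Σfm² − (Σfm)²/n = 4633 − 485²/73 = 1410.7397
Population variance = 1410.7397 / 73 = 19.3252
Standard deviation = √19.3252 = 4.3960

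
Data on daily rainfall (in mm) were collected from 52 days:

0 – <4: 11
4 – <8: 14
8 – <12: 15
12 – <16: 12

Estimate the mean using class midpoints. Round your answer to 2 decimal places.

8.15

Midpoints: 2, 6, 10, 14
Σfm = 11×2 + 14×6 + 15×10 + 12×14 = 424
n = Σf = 52
Mean = 424 / 52 = 8.1538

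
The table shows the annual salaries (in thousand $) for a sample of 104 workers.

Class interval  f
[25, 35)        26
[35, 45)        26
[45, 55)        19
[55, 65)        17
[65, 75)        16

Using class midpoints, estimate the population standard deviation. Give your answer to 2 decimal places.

Midpoints: 30, 40, 50, 60, 70
n = 104, Σfm = 4910, mean = 47.2115
Σfm² = 252100
Σf(m − x̄)² = Σfm² − (Σfm)²/n = 252100 − 4910²/104 = 20291.3462
Population variance = 20291.3462 / 104 = 195.1091
Standard deviation = √195.1091 = 13.9681

13.97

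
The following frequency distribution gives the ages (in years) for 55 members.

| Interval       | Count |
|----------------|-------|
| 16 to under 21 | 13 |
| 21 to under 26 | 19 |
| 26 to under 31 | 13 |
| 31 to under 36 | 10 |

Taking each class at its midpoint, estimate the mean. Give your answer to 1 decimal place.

Midpoints: 18.5, 23.5, 28.5, 33.5
Σfm = 13×18.5 + 19×23.5 + 13×28.5 + 10×33.5 = 1392.5
n = Σf = 55
Mean = 1392.5 / 55 = 25.3182

25.3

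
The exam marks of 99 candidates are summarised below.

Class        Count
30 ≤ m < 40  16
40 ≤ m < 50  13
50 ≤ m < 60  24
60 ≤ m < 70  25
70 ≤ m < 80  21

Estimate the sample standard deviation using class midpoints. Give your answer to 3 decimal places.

13.594

Midpoints: 35, 45, 55, 65, 75
n = 99, Σfm = 5665, mean = 57.2222
Σfm² = 342275
Σf(m − x̄)² = Σfm² − (Σfm)²/n = 342275 − 5665²/99 = 18111.1111
Sample variance = 18111.1111 / 98 = 184.8073
Standard deviation = √184.8073 = 13.5944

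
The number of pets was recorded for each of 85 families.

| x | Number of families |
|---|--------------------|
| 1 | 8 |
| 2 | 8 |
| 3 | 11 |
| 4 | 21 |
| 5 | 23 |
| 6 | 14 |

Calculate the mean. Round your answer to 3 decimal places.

Values: 1, 2, 3, 4, 5, 6
Σfx = 8×1 + 8×2 + 11×3 + 21×4 + 23×5 + 14×6 = 340
n = Σf = 85
Mean = 340 / 85 = 4.0000

4.000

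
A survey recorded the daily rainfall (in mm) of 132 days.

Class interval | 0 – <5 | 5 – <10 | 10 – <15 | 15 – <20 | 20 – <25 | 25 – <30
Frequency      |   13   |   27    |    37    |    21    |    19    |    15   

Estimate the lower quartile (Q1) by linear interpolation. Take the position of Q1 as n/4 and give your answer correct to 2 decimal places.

8.70

Cumulative frequencies: 13, 40, 77, 98, 117, 132
n = 132; position = n/4 = 33.
This falls in the class 5 – <10: L = 5, F = 13, f = 27, h = 5.
Lower quartile ≈ 5 + ((33 − 13) / 27) × 5 = 8.7037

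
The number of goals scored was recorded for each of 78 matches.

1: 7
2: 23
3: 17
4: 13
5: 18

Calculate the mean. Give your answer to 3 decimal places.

Values: 1, 2, 3, 4, 5
Σfx = 7×1 + 23×2 + 17×3 + 13×4 + 18×5 = 246
n = Σf = 78
Mean = 246 / 78 = 3.1538

3.154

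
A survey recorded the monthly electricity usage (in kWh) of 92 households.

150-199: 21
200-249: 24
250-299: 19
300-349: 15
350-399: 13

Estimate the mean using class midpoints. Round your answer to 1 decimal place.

260.9

Midpoints: 174.5, 224.5, 274.5, 324.5, 374.5
Σfm = 21×174.5 + 24×224.5 + 19×274.5 + 15×324.5 + 13×374.5 = 24004
n = Σf = 92
Mean = 24004 / 92 = 260.9130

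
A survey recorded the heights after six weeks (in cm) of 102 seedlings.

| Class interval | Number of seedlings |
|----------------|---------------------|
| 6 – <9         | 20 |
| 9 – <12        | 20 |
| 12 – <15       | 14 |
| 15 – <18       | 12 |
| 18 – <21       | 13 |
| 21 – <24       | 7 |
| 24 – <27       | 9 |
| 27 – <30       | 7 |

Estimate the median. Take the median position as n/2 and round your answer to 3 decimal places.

Cumulative frequencies: 20, 40, 54, 66, 79, 86, 95, 102
n = 102; position = n/2 = 51.
This falls in the class 12 – <15: L = 12, F = 40, f = 14, h = 3.
Median ≈ 12 + ((51 − 40) / 14) × 3 = 14.3571

14.357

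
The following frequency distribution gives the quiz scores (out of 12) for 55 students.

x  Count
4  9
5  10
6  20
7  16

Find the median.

Cumulative frequencies: 9, 19, 39, 55
n = 55, so the median is the value in position (n+1)/2 = 28.
Position 28 falls at value 6.

6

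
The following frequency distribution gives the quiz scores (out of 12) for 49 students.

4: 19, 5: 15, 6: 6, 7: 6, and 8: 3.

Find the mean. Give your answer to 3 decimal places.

5.163

Values: 4, 5, 6, 7, 8
Σfx = 19×4 + 15×5 + 6×6 + 6×7 + 3×8 = 253
n = Σf = 49
Mean = 253 / 49 = 5.1633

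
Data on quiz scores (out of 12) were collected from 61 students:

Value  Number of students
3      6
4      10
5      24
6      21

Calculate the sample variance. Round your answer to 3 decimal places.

Values: 3, 4, 5, 6
n = 61, Σfx = 304, mean = 4.9836
Σfx² = 1570
Σf(x − x̄)² = Σfx² − (Σfx)²/n = 1570 − 304²/61 = 54.9836
Sample variance = 54.9836 / 60 = 0.9164

0.916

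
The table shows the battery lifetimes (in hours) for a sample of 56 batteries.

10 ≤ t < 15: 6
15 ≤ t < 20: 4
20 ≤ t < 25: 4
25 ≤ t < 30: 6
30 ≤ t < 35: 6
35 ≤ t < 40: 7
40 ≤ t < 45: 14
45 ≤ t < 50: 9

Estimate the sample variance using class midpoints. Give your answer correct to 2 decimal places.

Midpoints: 12.5, 17.5, 22.5, 27.5, 32.5, 37.5, 42.5, 47.5
n = 56, Σfm = 1880, mean = 33.5714
Σfm² = 70500
Σf(m − x̄)² = Σfm² − (Σfm)²/n = 70500 − 1880²/56 = 7385.7143
Sample variance = 7385.7143 / 55 = 134.2857

134.29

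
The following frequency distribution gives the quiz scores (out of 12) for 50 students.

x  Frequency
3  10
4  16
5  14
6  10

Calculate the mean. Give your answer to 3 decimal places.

4.480

Values: 3, 4, 5, 6
Σfx = 10×3 + 16×4 + 14×5 + 10×6 = 224
n = Σf = 50
Mean = 224 / 50 = 4.4800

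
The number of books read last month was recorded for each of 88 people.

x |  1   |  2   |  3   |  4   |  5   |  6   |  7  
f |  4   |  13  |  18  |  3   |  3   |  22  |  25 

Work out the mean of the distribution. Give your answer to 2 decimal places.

4.75

Values: 1, 2, 3, 4, 5, 6, 7
Σfx = 4×1 + 13×2 + 18×3 + 3×4 + 3×5 + 22×6 + 25×7 = 418
n = Σf = 88
Mean = 418 / 88 = 4.7500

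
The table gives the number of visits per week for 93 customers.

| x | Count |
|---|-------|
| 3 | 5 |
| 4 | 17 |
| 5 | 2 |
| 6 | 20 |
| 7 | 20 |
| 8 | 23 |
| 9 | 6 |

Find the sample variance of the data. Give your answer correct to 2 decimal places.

2.93

Values: 3, 4, 5, 6, 7, 8, 9
n = 93, Σfx = 591, mean = 6.3548
Σfx² = 4025
Σf(x − x̄)² = Σfx² − (Σfx)²/n = 4025 − 591²/93 = 269.2903
Sample variance = 269.2903 / 92 = 2.9271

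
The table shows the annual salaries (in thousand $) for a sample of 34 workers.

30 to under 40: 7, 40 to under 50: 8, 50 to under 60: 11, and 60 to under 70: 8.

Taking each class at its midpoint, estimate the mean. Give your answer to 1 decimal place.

50.9

Midpoints: 35, 45, 55, 65
Σfm = 7×35 + 8×45 + 11×55 + 8×65 = 1730
n = Σf = 34
Mean = 1730 / 34 = 50.8824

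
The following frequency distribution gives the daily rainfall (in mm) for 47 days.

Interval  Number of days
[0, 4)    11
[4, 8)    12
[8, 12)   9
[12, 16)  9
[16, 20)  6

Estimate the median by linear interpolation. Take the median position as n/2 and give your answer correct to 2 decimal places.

8.22

Cumulative frequencies: 11, 23, 32, 41, 47
n = 47; position = n/2 = 23.5.
This falls in the class [8, 12): L = 8, F = 23, f = 9, h = 4.
Median ≈ 8 + ((23.5 − 23) / 9) × 4 = 8.2222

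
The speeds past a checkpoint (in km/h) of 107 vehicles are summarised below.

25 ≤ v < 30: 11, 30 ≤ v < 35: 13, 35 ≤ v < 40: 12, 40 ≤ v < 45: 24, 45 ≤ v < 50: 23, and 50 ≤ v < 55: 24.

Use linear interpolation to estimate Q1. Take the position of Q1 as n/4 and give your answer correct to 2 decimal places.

Cumulative frequencies: 11, 24, 36, 60, 83, 107
n = 107; position = n/4 = 26.75.
This falls in the class 35 ≤ v < 40: L = 35, F = 24, f = 12, h = 5.
Lower quartile ≈ 35 + ((26.75 − 24) / 12) × 5 = 36.1458

36.15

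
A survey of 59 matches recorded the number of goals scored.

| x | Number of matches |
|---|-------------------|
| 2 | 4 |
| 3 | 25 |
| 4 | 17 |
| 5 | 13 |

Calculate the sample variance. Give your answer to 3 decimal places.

Values: 2, 3, 4, 5
n = 59, Σfx = 216, mean = 3.6610
Σfx² = 838
Σf(x − x̄)² = Σfx² − (Σfx)²/n = 838 − 216²/59 = 47.2203
Sample variance = 47.2203 / 58 = 0.8141

0.814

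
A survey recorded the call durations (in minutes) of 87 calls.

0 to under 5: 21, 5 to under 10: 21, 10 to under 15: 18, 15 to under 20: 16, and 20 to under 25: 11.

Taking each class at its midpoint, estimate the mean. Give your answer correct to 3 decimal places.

11.063

Midpoints: 2.5, 7.5, 12.5, 17.5, 22.5
Σfm = 21×2.5 + 21×7.5 + 18×12.5 + 16×17.5 + 11×22.5 = 962.5
n = Σf = 87
Mean = 962.5 / 87 = 11.0632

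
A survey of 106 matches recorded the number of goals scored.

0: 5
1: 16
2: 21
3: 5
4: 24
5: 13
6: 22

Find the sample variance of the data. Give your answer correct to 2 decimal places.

Values: 0, 1, 2, 3, 4, 5, 6
n = 106, Σfx = 366, mean = 3.4528
Σfx² = 1646
Σf(x − x̄)² = Σfx² − (Σfx)²/n = 1646 − 366²/106 = 382.2642
Sample variance = 382.2642 / 105 = 3.6406

3.64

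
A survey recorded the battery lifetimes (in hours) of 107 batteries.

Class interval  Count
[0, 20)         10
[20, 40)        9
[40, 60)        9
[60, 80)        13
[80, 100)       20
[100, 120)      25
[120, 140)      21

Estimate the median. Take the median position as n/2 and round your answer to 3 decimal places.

92.500

Cumulative frequencies: 10, 19, 28, 41, 61, 86, 107
n = 107; position = n/2 = 53.5.
This falls in the class [80, 100): L = 80, F = 41, f = 20, h = 20.
Median ≈ 80 + ((53.5 − 41) / 20) × 20 = 92.5000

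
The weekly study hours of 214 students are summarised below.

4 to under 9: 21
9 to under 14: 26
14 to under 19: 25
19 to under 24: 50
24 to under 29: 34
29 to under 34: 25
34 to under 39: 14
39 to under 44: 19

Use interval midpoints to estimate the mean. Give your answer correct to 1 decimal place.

22.9

Midpoints: 6.5, 11.5, 16.5, 21.5, 26.5, 31.5, 36.5, 41.5
Σfm = 21×6.5 + 26×11.5 + 25×16.5 + 50×21.5 + 34×26.5 + 25×31.5 + 14×36.5 + 19×41.5 = 4911
n = Σf = 214
Mean = 4911 / 214 = 22.9486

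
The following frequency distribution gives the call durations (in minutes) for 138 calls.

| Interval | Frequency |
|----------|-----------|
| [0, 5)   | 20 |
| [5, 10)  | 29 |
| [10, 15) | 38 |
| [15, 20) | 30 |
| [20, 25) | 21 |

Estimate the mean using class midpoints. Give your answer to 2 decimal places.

12.61

Midpoints: 2.5, 7.5, 12.5, 17.5, 22.5
Σfm = 20×2.5 + 29×7.5 + 38×12.5 + 30×17.5 + 21×22.5 = 1740
n = Σf = 138
Mean = 1740 / 138 = 12.6087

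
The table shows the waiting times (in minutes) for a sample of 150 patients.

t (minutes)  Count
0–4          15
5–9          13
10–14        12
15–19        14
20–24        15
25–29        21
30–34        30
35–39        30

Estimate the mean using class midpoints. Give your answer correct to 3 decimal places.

Midpoints: 2, 7, 12, 17, 22, 27, 32, 37
Σfm = 15×2 + 13×7 + 12×12 + 14×17 + 15×22 + 21×27 + 30×32 + 30×37 = 3470
n = Σf = 150
Mean = 3470 / 150 = 23.1333

23.133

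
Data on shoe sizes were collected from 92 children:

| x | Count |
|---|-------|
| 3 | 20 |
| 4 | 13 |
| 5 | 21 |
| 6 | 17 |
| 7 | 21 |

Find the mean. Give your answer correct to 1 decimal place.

5.1

Values: 3, 4, 5, 6, 7
Σfx = 20×3 + 13×4 + 21×5 + 17×6 + 21×7 = 466
n = Σf = 92
Mean = 466 / 92 = 5.0652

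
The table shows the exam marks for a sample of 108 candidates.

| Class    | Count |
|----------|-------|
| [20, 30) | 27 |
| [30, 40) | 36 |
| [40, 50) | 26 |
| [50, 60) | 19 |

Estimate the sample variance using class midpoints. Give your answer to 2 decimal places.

Midpoints: 25, 35, 45, 55
n = 108, Σfm = 4150, mean = 38.4259
Σfm² = 171100
Σf(m − x̄)² = Σfm² − (Σfm)²/n = 171100 − 4150²/108 = 11632.4074
Sample variance = 11632.4074 / 107 = 108.7141

108.71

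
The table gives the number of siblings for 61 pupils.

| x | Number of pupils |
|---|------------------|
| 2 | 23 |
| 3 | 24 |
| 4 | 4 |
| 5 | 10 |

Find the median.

Cumulative frequencies: 23, 47, 51, 61
n = 61, so the median is the value in position (n+1)/2 = 31.
Position 31 falls at value 3.

3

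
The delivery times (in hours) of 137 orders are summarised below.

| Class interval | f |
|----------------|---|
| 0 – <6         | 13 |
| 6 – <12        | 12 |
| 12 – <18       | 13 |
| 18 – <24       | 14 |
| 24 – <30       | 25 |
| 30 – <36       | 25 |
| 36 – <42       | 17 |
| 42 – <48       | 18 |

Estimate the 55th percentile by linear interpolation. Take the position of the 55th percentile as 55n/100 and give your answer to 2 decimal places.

Cumulative frequencies: 13, 25, 38, 52, 77, 102, 119, 137
n = 137; position = 55n/100 = 75.35.
This falls in the class 24 – <30: L = 24, F = 52, f = 25, h = 6.
55th percentile ≈ 24 + ((75.35 − 52) / 25) × 6 = 29.6040

29.60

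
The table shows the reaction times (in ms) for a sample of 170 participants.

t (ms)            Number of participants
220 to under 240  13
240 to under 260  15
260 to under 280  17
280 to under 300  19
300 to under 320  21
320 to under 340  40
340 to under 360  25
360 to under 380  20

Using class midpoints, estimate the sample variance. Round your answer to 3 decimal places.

Midpoints: 230, 250, 270, 290, 310, 330, 350, 370
n = 170, Σfm = 52700, mean = 310.0000
Σfm² = 16637000
Σf(m − x̄)² = Σfm² − (Σfm)²/n = 16637000 − 52700²/170 = 300000.0000
Sample variance = 300000.0000 / 169 = 1775.1479

1775.148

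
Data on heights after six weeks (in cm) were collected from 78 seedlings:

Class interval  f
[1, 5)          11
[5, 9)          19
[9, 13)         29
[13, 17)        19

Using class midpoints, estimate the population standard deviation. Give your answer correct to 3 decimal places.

3.943

Midpoints: 3, 7, 11, 15
n = 78, Σfm = 770, mean = 9.8718
Σfm² = 8814
Σf(m − x̄)² = Σfm² − (Σfm)²/n = 8814 − 770²/78 = 1212.7179
Population variance = 1212.7179 / 78 = 15.5477
Standard deviation = √15.5477 = 3.9431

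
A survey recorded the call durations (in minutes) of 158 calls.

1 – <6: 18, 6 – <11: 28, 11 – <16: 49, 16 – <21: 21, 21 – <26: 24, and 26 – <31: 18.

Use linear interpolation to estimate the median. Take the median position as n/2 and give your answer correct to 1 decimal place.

14.4

Cumulative frequencies: 18, 46, 95, 116, 140, 158
n = 158; position = n/2 = 79.
This falls in the class 11 – <16: L = 11, F = 46, f = 49, h = 5.
Median ≈ 11 + ((79 − 46) / 49) × 5 = 14.3673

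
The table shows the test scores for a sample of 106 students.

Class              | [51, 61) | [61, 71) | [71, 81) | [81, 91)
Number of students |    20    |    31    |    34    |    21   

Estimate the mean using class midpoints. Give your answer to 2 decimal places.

Midpoints: 56, 66, 76, 86
Σfm = 20×56 + 31×66 + 34×76 + 21×86 = 7556
n = Σf = 106
Mean = 7556 / 106 = 71.2830

71.28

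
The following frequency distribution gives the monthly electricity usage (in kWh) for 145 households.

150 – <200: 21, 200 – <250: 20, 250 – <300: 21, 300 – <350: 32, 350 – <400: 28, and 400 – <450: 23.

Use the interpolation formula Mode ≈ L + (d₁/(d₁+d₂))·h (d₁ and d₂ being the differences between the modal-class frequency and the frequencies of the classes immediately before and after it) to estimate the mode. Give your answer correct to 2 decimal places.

Modal class: 300 – <350 (highest frequency 32).
d₁ = 32 − 21 = 11, d₂ = 32 − 28 = 4
Mode ≈ 300 + (11/(11+4)) × 50 = 300 + 36.6667 = 336.6667

336.67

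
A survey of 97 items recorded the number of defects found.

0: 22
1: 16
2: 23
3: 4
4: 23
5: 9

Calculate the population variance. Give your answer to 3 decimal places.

Values: 0, 1, 2, 3, 4, 5
n = 97, Σfx = 211, mean = 2.1753
Σfx² = 737
Σf(x − x̄)² = Σfx² − (Σfx)²/n = 737 − 211²/97 = 278.0206
Population variance = 278.0206 / 97 = 2.8662

2.866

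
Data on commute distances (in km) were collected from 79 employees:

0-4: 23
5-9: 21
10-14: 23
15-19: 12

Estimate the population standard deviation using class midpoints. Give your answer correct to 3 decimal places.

Midpoints: 2, 7, 12, 17
n = 79, Σfm = 673, mean = 8.5190
Σfm² = 7901
Σf(m − x̄)² = Σfm² − (Σfm)²/n = 7901 − 673²/79 = 2167.7215
Population variance = 2167.7215 / 79 = 27.4395
Standard deviation = √27.4395 = 5.2383

5.238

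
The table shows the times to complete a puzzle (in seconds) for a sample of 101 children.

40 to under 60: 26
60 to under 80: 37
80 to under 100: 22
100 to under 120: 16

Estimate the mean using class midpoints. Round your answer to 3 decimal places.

75.545

Midpoints: 50, 70, 90, 110
Σfm = 26×50 + 37×70 + 22×90 + 16×110 = 7630
n = Σf = 101
Mean = 7630 / 101 = 75.5446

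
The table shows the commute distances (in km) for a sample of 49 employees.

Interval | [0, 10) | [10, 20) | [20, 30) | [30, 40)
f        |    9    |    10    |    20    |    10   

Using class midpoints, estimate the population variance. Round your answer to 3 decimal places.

Midpoints: 5, 15, 25, 35
n = 49, Σfm = 1045, mean = 21.3265
Σfm² = 27225
Σf(m − x̄)² = Σfm² − (Σfm)²/n = 27225 − 1045²/49 = 4938.7755
Population variance = 4938.7755 / 49 = 100.7913

100.791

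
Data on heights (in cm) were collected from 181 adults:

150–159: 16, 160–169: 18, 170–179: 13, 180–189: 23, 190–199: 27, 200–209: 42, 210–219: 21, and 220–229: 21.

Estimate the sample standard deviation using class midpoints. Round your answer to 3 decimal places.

21.158

Midpoints: 154.5, 164.5, 174.5, 184.5, 194.5, 204.5, 214.5, 224.5
n = 181, Σfm = 35004.5, mean = 193.3950
Σfm² = 6850275.25
Σf(m − x̄)² = Σfm² − (Σfm)²/n = 6850275.25 − 35004.5²/181 = 80579.0055
Sample variance = 80579.0055 / 180 = 447.6611
Standard deviation = √447.6611 = 21.1580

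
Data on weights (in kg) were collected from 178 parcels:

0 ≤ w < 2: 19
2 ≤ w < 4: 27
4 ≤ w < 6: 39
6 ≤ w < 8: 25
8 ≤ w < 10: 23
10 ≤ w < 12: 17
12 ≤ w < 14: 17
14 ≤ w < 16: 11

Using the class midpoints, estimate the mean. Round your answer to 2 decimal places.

7.02

Midpoints: 1, 3, 5, 7, 9, 11, 13, 15
Σfm = 19×1 + 27×3 + 39×5 + 25×7 + 23×9 + 17×11 + 17×13 + 11×15 = 1250
n = Σf = 178
Mean = 1250 / 178 = 7.0225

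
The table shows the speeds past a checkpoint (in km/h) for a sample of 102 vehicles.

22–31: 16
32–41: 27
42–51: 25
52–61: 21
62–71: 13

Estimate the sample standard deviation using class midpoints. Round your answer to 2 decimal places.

Midpoints: 26.5, 36.5, 46.5, 56.5, 66.5
n = 102, Σfm = 4623, mean = 45.3235
Σfm² = 225789.5
Σf(m − x̄)² = Σfm² − (Σfm)²/n = 225789.5 − 4623²/102 = 16258.8235
Sample variance = 16258.8235 / 101 = 160.9785
Standard deviation = √160.9785 = 12.6877

12.69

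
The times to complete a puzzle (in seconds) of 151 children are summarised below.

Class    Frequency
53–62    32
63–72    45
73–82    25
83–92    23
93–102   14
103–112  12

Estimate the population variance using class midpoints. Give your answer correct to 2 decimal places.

236.29

Midpoints: 57.5, 67.5, 77.5, 87.5, 97.5, 107.5
n = 151, Σfm = 11482.5, mean = 76.0430
Σfm² = 908843.75
Σf(m − x̄)² = Σfm² − (Σfm)²/n = 908843.75 − 11482.5²/151 = 35679.4702
Population variance = 35679.4702 / 151 = 236.2879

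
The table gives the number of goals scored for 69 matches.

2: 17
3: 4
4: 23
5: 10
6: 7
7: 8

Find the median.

Cumulative frequencies: 17, 21, 44, 54, 61, 69
n = 69, so the median is the value in position (n+1)/2 = 35.
Position 35 falls at value 4.

4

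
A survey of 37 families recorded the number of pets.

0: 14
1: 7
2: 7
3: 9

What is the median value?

Cumulative frequencies: 14, 21, 28, 37
n = 37, so the median is the value in position (n+1)/2 = 19.
Position 19 falls at value 1.

1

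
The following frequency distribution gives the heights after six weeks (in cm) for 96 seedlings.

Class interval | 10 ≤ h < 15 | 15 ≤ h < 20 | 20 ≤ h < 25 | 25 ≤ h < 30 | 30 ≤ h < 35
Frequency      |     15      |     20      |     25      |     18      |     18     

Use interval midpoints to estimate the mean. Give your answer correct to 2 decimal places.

Midpoints: 12.5, 17.5, 22.5, 27.5, 32.5
Σfm = 15×12.5 + 20×17.5 + 25×22.5 + 18×27.5 + 18×32.5 = 2180
n = Σf = 96
Mean = 2180 / 96 = 22.7083

22.71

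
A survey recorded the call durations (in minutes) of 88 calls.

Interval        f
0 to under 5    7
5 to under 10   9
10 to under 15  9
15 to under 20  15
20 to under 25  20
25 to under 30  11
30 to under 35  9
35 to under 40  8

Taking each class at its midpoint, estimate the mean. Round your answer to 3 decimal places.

Midpoints: 2.5, 7.5, 12.5, 17.5, 22.5, 27.5, 32.5, 37.5
Σfm = 7×2.5 + 9×7.5 + 9×12.5 + 15×17.5 + 20×22.5 + 11×27.5 + 9×32.5 + 8×37.5 = 1805
n = Σf = 88
Mean = 1805 / 88 = 20.5114

20.511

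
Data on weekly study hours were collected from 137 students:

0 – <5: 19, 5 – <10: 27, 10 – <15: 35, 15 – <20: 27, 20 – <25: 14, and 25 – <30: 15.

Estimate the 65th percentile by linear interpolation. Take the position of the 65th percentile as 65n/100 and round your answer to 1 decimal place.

Cumulative frequencies: 19, 46, 81, 108, 122, 137
n = 137; position = 65n/100 = 89.05.
This falls in the class 15 – <20: L = 15, F = 81, f = 27, h = 5.
65th percentile ≈ 15 + ((89.05 − 81) / 27) × 5 = 16.4907

16.5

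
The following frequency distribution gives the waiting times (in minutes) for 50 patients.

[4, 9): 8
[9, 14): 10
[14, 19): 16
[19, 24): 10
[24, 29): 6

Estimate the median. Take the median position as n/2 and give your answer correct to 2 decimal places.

Cumulative frequencies: 8, 18, 34, 44, 50
n = 50; position = n/2 = 25.
This falls in the class [14, 19): L = 14, F = 18, f = 16, h = 5.
Median ≈ 14 + ((25 − 18) / 16) × 5 = 16.1875

16.19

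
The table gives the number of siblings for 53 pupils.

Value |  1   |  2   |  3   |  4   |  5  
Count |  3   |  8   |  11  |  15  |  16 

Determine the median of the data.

4

Cumulative frequencies: 3, 11, 22, 37, 53
n = 53, so the median is the value in position (n+1)/2 = 27.
Position 27 falls at value 4.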